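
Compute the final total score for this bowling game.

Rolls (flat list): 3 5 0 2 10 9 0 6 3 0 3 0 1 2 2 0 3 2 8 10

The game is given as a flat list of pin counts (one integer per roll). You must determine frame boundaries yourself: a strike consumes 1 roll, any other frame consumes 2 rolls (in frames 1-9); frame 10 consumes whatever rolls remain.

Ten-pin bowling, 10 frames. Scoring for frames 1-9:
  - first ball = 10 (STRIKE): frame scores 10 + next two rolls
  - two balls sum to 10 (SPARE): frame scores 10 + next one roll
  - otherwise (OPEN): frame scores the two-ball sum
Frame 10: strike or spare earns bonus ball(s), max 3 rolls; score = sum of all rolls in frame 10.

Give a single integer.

Answer: 78

Derivation:
Frame 1: OPEN (3+5=8). Cumulative: 8
Frame 2: OPEN (0+2=2). Cumulative: 10
Frame 3: STRIKE. 10 + next two rolls (9+0) = 19. Cumulative: 29
Frame 4: OPEN (9+0=9). Cumulative: 38
Frame 5: OPEN (6+3=9). Cumulative: 47
Frame 6: OPEN (0+3=3). Cumulative: 50
Frame 7: OPEN (0+1=1). Cumulative: 51
Frame 8: OPEN (2+2=4). Cumulative: 55
Frame 9: OPEN (0+3=3). Cumulative: 58
Frame 10: SPARE. Sum of all frame-10 rolls (2+8+10) = 20. Cumulative: 78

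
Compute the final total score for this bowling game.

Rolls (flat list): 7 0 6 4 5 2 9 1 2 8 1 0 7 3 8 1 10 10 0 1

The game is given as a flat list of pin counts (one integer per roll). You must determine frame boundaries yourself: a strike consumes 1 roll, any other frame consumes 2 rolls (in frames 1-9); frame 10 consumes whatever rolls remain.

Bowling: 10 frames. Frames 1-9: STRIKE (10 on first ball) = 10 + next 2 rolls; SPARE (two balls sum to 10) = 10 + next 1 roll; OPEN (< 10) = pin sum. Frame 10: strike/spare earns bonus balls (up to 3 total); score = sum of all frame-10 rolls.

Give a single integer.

Answer: 111

Derivation:
Frame 1: OPEN (7+0=7). Cumulative: 7
Frame 2: SPARE (6+4=10). 10 + next roll (5) = 15. Cumulative: 22
Frame 3: OPEN (5+2=7). Cumulative: 29
Frame 4: SPARE (9+1=10). 10 + next roll (2) = 12. Cumulative: 41
Frame 5: SPARE (2+8=10). 10 + next roll (1) = 11. Cumulative: 52
Frame 6: OPEN (1+0=1). Cumulative: 53
Frame 7: SPARE (7+3=10). 10 + next roll (8) = 18. Cumulative: 71
Frame 8: OPEN (8+1=9). Cumulative: 80
Frame 9: STRIKE. 10 + next two rolls (10+0) = 20. Cumulative: 100
Frame 10: STRIKE. Sum of all frame-10 rolls (10+0+1) = 11. Cumulative: 111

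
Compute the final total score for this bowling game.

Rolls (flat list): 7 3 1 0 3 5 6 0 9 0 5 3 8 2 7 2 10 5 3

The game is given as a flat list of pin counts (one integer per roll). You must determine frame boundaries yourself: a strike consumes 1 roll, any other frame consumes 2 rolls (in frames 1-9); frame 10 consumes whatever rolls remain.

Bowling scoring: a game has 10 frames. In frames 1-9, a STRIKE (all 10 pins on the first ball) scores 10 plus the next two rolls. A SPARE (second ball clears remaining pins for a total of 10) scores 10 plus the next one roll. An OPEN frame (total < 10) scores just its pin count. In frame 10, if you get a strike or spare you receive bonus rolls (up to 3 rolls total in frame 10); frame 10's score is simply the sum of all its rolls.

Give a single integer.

Frame 1: SPARE (7+3=10). 10 + next roll (1) = 11. Cumulative: 11
Frame 2: OPEN (1+0=1). Cumulative: 12
Frame 3: OPEN (3+5=8). Cumulative: 20
Frame 4: OPEN (6+0=6). Cumulative: 26
Frame 5: OPEN (9+0=9). Cumulative: 35
Frame 6: OPEN (5+3=8). Cumulative: 43
Frame 7: SPARE (8+2=10). 10 + next roll (7) = 17. Cumulative: 60
Frame 8: OPEN (7+2=9). Cumulative: 69
Frame 9: STRIKE. 10 + next two rolls (5+3) = 18. Cumulative: 87
Frame 10: OPEN. Sum of all frame-10 rolls (5+3) = 8. Cumulative: 95

Answer: 95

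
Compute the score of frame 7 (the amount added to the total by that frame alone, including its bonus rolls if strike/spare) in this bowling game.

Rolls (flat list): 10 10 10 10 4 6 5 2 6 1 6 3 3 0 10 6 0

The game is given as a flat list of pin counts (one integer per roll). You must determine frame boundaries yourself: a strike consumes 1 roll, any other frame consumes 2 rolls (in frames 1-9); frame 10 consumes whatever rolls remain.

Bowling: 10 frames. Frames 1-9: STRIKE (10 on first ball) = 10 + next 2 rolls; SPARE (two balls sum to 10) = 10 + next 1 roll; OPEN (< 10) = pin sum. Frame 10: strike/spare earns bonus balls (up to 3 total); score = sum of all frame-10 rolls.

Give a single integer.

Frame 1: STRIKE. 10 + next two rolls (10+10) = 30. Cumulative: 30
Frame 2: STRIKE. 10 + next two rolls (10+10) = 30. Cumulative: 60
Frame 3: STRIKE. 10 + next two rolls (10+4) = 24. Cumulative: 84
Frame 4: STRIKE. 10 + next two rolls (4+6) = 20. Cumulative: 104
Frame 5: SPARE (4+6=10). 10 + next roll (5) = 15. Cumulative: 119
Frame 6: OPEN (5+2=7). Cumulative: 126
Frame 7: OPEN (6+1=7). Cumulative: 133
Frame 8: OPEN (6+3=9). Cumulative: 142
Frame 9: OPEN (3+0=3). Cumulative: 145

Answer: 7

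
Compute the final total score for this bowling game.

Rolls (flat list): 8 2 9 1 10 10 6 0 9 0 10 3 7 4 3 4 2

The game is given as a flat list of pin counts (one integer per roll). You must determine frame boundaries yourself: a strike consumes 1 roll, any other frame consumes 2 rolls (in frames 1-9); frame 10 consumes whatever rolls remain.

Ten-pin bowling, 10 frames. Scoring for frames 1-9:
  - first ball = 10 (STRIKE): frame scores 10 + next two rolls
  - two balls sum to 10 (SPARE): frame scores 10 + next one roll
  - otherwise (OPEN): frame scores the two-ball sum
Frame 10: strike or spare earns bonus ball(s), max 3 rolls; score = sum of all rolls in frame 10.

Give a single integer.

Frame 1: SPARE (8+2=10). 10 + next roll (9) = 19. Cumulative: 19
Frame 2: SPARE (9+1=10). 10 + next roll (10) = 20. Cumulative: 39
Frame 3: STRIKE. 10 + next two rolls (10+6) = 26. Cumulative: 65
Frame 4: STRIKE. 10 + next two rolls (6+0) = 16. Cumulative: 81
Frame 5: OPEN (6+0=6). Cumulative: 87
Frame 6: OPEN (9+0=9). Cumulative: 96
Frame 7: STRIKE. 10 + next two rolls (3+7) = 20. Cumulative: 116
Frame 8: SPARE (3+7=10). 10 + next roll (4) = 14. Cumulative: 130
Frame 9: OPEN (4+3=7). Cumulative: 137
Frame 10: OPEN. Sum of all frame-10 rolls (4+2) = 6. Cumulative: 143

Answer: 143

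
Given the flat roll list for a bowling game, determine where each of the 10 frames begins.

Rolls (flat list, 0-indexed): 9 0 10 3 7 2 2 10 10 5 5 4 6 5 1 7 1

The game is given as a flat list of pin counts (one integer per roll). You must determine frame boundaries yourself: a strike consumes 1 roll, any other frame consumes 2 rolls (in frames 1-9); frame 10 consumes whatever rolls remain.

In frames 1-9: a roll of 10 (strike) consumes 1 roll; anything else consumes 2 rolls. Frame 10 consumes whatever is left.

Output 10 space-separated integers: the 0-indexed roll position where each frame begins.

Answer: 0 2 3 5 7 8 9 11 13 15

Derivation:
Frame 1 starts at roll index 0: rolls=9,0 (sum=9), consumes 2 rolls
Frame 2 starts at roll index 2: roll=10 (strike), consumes 1 roll
Frame 3 starts at roll index 3: rolls=3,7 (sum=10), consumes 2 rolls
Frame 4 starts at roll index 5: rolls=2,2 (sum=4), consumes 2 rolls
Frame 5 starts at roll index 7: roll=10 (strike), consumes 1 roll
Frame 6 starts at roll index 8: roll=10 (strike), consumes 1 roll
Frame 7 starts at roll index 9: rolls=5,5 (sum=10), consumes 2 rolls
Frame 8 starts at roll index 11: rolls=4,6 (sum=10), consumes 2 rolls
Frame 9 starts at roll index 13: rolls=5,1 (sum=6), consumes 2 rolls
Frame 10 starts at roll index 15: 2 remaining rolls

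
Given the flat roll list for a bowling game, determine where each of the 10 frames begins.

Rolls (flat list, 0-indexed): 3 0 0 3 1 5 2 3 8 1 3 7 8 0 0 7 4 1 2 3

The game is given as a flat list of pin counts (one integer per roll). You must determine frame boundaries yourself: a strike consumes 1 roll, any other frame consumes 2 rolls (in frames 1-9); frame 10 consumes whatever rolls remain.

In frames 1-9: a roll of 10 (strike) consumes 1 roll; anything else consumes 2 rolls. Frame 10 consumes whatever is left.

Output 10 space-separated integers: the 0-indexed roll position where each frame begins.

Frame 1 starts at roll index 0: rolls=3,0 (sum=3), consumes 2 rolls
Frame 2 starts at roll index 2: rolls=0,3 (sum=3), consumes 2 rolls
Frame 3 starts at roll index 4: rolls=1,5 (sum=6), consumes 2 rolls
Frame 4 starts at roll index 6: rolls=2,3 (sum=5), consumes 2 rolls
Frame 5 starts at roll index 8: rolls=8,1 (sum=9), consumes 2 rolls
Frame 6 starts at roll index 10: rolls=3,7 (sum=10), consumes 2 rolls
Frame 7 starts at roll index 12: rolls=8,0 (sum=8), consumes 2 rolls
Frame 8 starts at roll index 14: rolls=0,7 (sum=7), consumes 2 rolls
Frame 9 starts at roll index 16: rolls=4,1 (sum=5), consumes 2 rolls
Frame 10 starts at roll index 18: 2 remaining rolls

Answer: 0 2 4 6 8 10 12 14 16 18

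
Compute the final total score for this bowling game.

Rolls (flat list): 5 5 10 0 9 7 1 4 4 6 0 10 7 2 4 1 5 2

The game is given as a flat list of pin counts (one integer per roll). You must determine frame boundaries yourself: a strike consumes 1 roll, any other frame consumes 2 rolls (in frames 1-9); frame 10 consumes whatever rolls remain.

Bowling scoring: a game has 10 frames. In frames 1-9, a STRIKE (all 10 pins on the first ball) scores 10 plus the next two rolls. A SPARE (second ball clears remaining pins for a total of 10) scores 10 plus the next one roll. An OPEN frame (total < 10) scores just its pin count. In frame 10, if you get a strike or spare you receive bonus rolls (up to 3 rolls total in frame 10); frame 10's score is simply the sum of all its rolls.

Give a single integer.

Frame 1: SPARE (5+5=10). 10 + next roll (10) = 20. Cumulative: 20
Frame 2: STRIKE. 10 + next two rolls (0+9) = 19. Cumulative: 39
Frame 3: OPEN (0+9=9). Cumulative: 48
Frame 4: OPEN (7+1=8). Cumulative: 56
Frame 5: OPEN (4+4=8). Cumulative: 64
Frame 6: OPEN (6+0=6). Cumulative: 70
Frame 7: STRIKE. 10 + next two rolls (7+2) = 19. Cumulative: 89
Frame 8: OPEN (7+2=9). Cumulative: 98
Frame 9: OPEN (4+1=5). Cumulative: 103
Frame 10: OPEN. Sum of all frame-10 rolls (5+2) = 7. Cumulative: 110

Answer: 110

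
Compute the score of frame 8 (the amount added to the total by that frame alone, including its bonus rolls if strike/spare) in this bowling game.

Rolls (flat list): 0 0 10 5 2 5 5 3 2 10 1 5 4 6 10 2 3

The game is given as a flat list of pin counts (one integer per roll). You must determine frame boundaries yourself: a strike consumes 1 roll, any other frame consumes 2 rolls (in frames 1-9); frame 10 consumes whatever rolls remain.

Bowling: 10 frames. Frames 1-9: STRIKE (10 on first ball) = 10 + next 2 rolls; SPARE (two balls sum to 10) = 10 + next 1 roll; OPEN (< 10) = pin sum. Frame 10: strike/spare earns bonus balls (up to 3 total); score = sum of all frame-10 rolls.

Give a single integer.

Answer: 20

Derivation:
Frame 1: OPEN (0+0=0). Cumulative: 0
Frame 2: STRIKE. 10 + next two rolls (5+2) = 17. Cumulative: 17
Frame 3: OPEN (5+2=7). Cumulative: 24
Frame 4: SPARE (5+5=10). 10 + next roll (3) = 13. Cumulative: 37
Frame 5: OPEN (3+2=5). Cumulative: 42
Frame 6: STRIKE. 10 + next two rolls (1+5) = 16. Cumulative: 58
Frame 7: OPEN (1+5=6). Cumulative: 64
Frame 8: SPARE (4+6=10). 10 + next roll (10) = 20. Cumulative: 84
Frame 9: STRIKE. 10 + next two rolls (2+3) = 15. Cumulative: 99
Frame 10: OPEN. Sum of all frame-10 rolls (2+3) = 5. Cumulative: 104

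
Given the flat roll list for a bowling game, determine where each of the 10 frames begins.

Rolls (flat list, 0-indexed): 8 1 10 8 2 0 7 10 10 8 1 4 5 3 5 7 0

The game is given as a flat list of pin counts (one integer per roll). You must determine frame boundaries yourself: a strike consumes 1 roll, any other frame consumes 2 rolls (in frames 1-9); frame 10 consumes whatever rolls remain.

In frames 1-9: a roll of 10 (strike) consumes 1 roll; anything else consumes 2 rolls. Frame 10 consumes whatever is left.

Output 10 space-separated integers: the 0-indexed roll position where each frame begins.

Answer: 0 2 3 5 7 8 9 11 13 15

Derivation:
Frame 1 starts at roll index 0: rolls=8,1 (sum=9), consumes 2 rolls
Frame 2 starts at roll index 2: roll=10 (strike), consumes 1 roll
Frame 3 starts at roll index 3: rolls=8,2 (sum=10), consumes 2 rolls
Frame 4 starts at roll index 5: rolls=0,7 (sum=7), consumes 2 rolls
Frame 5 starts at roll index 7: roll=10 (strike), consumes 1 roll
Frame 6 starts at roll index 8: roll=10 (strike), consumes 1 roll
Frame 7 starts at roll index 9: rolls=8,1 (sum=9), consumes 2 rolls
Frame 8 starts at roll index 11: rolls=4,5 (sum=9), consumes 2 rolls
Frame 9 starts at roll index 13: rolls=3,5 (sum=8), consumes 2 rolls
Frame 10 starts at roll index 15: 2 remaining rolls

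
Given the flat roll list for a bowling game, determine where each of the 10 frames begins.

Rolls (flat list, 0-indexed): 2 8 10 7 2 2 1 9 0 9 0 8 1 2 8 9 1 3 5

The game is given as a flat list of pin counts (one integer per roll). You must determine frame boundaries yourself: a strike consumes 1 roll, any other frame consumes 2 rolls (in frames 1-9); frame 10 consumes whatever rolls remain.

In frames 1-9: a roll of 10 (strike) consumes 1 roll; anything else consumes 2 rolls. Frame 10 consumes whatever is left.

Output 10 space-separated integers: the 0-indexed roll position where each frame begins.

Frame 1 starts at roll index 0: rolls=2,8 (sum=10), consumes 2 rolls
Frame 2 starts at roll index 2: roll=10 (strike), consumes 1 roll
Frame 3 starts at roll index 3: rolls=7,2 (sum=9), consumes 2 rolls
Frame 4 starts at roll index 5: rolls=2,1 (sum=3), consumes 2 rolls
Frame 5 starts at roll index 7: rolls=9,0 (sum=9), consumes 2 rolls
Frame 6 starts at roll index 9: rolls=9,0 (sum=9), consumes 2 rolls
Frame 7 starts at roll index 11: rolls=8,1 (sum=9), consumes 2 rolls
Frame 8 starts at roll index 13: rolls=2,8 (sum=10), consumes 2 rolls
Frame 9 starts at roll index 15: rolls=9,1 (sum=10), consumes 2 rolls
Frame 10 starts at roll index 17: 2 remaining rolls

Answer: 0 2 3 5 7 9 11 13 15 17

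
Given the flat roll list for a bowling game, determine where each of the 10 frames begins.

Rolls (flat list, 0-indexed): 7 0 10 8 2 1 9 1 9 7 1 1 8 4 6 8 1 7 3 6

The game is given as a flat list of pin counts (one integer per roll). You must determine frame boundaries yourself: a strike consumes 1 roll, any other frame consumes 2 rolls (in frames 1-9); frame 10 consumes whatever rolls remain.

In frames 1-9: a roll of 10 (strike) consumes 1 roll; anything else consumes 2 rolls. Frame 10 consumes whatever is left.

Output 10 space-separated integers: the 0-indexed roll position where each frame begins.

Frame 1 starts at roll index 0: rolls=7,0 (sum=7), consumes 2 rolls
Frame 2 starts at roll index 2: roll=10 (strike), consumes 1 roll
Frame 3 starts at roll index 3: rolls=8,2 (sum=10), consumes 2 rolls
Frame 4 starts at roll index 5: rolls=1,9 (sum=10), consumes 2 rolls
Frame 5 starts at roll index 7: rolls=1,9 (sum=10), consumes 2 rolls
Frame 6 starts at roll index 9: rolls=7,1 (sum=8), consumes 2 rolls
Frame 7 starts at roll index 11: rolls=1,8 (sum=9), consumes 2 rolls
Frame 8 starts at roll index 13: rolls=4,6 (sum=10), consumes 2 rolls
Frame 9 starts at roll index 15: rolls=8,1 (sum=9), consumes 2 rolls
Frame 10 starts at roll index 17: 3 remaining rolls

Answer: 0 2 3 5 7 9 11 13 15 17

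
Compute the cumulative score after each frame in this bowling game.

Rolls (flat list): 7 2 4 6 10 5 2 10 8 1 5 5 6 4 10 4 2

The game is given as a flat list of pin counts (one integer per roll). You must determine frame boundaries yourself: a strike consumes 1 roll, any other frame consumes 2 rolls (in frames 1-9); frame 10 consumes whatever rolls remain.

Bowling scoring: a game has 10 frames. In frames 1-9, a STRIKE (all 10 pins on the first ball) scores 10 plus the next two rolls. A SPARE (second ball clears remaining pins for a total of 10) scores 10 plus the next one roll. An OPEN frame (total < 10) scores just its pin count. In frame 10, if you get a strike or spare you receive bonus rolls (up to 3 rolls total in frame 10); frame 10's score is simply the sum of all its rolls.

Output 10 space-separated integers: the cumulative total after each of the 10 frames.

Answer: 9 29 46 53 72 81 97 117 133 139

Derivation:
Frame 1: OPEN (7+2=9). Cumulative: 9
Frame 2: SPARE (4+6=10). 10 + next roll (10) = 20. Cumulative: 29
Frame 3: STRIKE. 10 + next two rolls (5+2) = 17. Cumulative: 46
Frame 4: OPEN (5+2=7). Cumulative: 53
Frame 5: STRIKE. 10 + next two rolls (8+1) = 19. Cumulative: 72
Frame 6: OPEN (8+1=9). Cumulative: 81
Frame 7: SPARE (5+5=10). 10 + next roll (6) = 16. Cumulative: 97
Frame 8: SPARE (6+4=10). 10 + next roll (10) = 20. Cumulative: 117
Frame 9: STRIKE. 10 + next two rolls (4+2) = 16. Cumulative: 133
Frame 10: OPEN. Sum of all frame-10 rolls (4+2) = 6. Cumulative: 139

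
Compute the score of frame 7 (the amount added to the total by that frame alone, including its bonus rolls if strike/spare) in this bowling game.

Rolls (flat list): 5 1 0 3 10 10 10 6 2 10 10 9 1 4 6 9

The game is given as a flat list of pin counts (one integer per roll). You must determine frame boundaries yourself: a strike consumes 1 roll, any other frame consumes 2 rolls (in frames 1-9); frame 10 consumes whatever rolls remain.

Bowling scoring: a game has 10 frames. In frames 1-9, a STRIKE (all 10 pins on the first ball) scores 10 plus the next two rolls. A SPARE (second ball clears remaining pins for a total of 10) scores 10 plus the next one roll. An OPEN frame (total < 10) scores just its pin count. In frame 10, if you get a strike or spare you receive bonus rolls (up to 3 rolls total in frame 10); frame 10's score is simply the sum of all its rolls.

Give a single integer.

Answer: 29

Derivation:
Frame 1: OPEN (5+1=6). Cumulative: 6
Frame 2: OPEN (0+3=3). Cumulative: 9
Frame 3: STRIKE. 10 + next two rolls (10+10) = 30. Cumulative: 39
Frame 4: STRIKE. 10 + next two rolls (10+6) = 26. Cumulative: 65
Frame 5: STRIKE. 10 + next two rolls (6+2) = 18. Cumulative: 83
Frame 6: OPEN (6+2=8). Cumulative: 91
Frame 7: STRIKE. 10 + next two rolls (10+9) = 29. Cumulative: 120
Frame 8: STRIKE. 10 + next two rolls (9+1) = 20. Cumulative: 140
Frame 9: SPARE (9+1=10). 10 + next roll (4) = 14. Cumulative: 154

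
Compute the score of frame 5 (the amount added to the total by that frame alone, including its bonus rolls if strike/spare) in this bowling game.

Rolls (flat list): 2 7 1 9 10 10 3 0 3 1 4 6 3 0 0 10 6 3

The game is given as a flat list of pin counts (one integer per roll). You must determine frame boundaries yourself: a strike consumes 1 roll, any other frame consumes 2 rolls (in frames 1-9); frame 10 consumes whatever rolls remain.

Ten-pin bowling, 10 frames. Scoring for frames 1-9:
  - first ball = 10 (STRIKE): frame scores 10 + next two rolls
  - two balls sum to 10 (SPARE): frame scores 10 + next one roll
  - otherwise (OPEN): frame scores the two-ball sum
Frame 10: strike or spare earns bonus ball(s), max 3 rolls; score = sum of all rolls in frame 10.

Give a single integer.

Answer: 3

Derivation:
Frame 1: OPEN (2+7=9). Cumulative: 9
Frame 2: SPARE (1+9=10). 10 + next roll (10) = 20. Cumulative: 29
Frame 3: STRIKE. 10 + next two rolls (10+3) = 23. Cumulative: 52
Frame 4: STRIKE. 10 + next two rolls (3+0) = 13. Cumulative: 65
Frame 5: OPEN (3+0=3). Cumulative: 68
Frame 6: OPEN (3+1=4). Cumulative: 72
Frame 7: SPARE (4+6=10). 10 + next roll (3) = 13. Cumulative: 85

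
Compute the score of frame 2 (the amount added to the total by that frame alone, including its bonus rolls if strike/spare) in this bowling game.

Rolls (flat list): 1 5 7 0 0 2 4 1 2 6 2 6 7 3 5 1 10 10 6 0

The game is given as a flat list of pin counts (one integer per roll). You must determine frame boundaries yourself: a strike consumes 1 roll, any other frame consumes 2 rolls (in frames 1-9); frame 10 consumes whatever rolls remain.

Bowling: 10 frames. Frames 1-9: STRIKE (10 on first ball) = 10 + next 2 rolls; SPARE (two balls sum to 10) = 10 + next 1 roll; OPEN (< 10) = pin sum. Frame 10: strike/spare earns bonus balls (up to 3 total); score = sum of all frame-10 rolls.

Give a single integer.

Frame 1: OPEN (1+5=6). Cumulative: 6
Frame 2: OPEN (7+0=7). Cumulative: 13
Frame 3: OPEN (0+2=2). Cumulative: 15
Frame 4: OPEN (4+1=5). Cumulative: 20

Answer: 7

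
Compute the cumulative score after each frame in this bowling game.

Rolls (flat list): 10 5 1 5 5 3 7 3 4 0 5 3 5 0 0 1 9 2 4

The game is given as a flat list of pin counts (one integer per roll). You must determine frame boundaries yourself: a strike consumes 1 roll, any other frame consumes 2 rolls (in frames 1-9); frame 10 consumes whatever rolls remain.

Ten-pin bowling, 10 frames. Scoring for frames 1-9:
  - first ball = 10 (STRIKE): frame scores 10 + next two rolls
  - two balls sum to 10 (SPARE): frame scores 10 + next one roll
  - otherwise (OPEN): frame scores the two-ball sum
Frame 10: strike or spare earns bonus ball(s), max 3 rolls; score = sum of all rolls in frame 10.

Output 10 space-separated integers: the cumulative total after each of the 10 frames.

Frame 1: STRIKE. 10 + next two rolls (5+1) = 16. Cumulative: 16
Frame 2: OPEN (5+1=6). Cumulative: 22
Frame 3: SPARE (5+5=10). 10 + next roll (3) = 13. Cumulative: 35
Frame 4: SPARE (3+7=10). 10 + next roll (3) = 13. Cumulative: 48
Frame 5: OPEN (3+4=7). Cumulative: 55
Frame 6: OPEN (0+5=5). Cumulative: 60
Frame 7: OPEN (3+5=8). Cumulative: 68
Frame 8: OPEN (0+0=0). Cumulative: 68
Frame 9: SPARE (1+9=10). 10 + next roll (2) = 12. Cumulative: 80
Frame 10: OPEN. Sum of all frame-10 rolls (2+4) = 6. Cumulative: 86

Answer: 16 22 35 48 55 60 68 68 80 86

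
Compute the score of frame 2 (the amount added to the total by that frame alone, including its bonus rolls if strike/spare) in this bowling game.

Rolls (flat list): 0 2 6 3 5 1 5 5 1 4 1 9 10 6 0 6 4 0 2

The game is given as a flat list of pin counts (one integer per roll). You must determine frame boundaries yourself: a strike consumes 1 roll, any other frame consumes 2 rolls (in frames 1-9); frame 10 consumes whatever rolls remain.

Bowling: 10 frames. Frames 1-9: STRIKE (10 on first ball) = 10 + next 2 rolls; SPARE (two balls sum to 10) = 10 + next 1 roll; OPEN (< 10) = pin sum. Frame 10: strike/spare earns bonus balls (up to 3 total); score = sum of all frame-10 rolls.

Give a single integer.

Frame 1: OPEN (0+2=2). Cumulative: 2
Frame 2: OPEN (6+3=9). Cumulative: 11
Frame 3: OPEN (5+1=6). Cumulative: 17
Frame 4: SPARE (5+5=10). 10 + next roll (1) = 11. Cumulative: 28

Answer: 9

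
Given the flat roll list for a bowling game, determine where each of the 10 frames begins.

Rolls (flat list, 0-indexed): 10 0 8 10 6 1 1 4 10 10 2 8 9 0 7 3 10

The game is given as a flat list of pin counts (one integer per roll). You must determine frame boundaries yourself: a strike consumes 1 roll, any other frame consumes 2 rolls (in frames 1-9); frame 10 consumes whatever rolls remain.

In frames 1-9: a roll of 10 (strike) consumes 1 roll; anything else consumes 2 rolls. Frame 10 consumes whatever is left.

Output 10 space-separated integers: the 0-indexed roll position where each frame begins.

Answer: 0 1 3 4 6 8 9 10 12 14

Derivation:
Frame 1 starts at roll index 0: roll=10 (strike), consumes 1 roll
Frame 2 starts at roll index 1: rolls=0,8 (sum=8), consumes 2 rolls
Frame 3 starts at roll index 3: roll=10 (strike), consumes 1 roll
Frame 4 starts at roll index 4: rolls=6,1 (sum=7), consumes 2 rolls
Frame 5 starts at roll index 6: rolls=1,4 (sum=5), consumes 2 rolls
Frame 6 starts at roll index 8: roll=10 (strike), consumes 1 roll
Frame 7 starts at roll index 9: roll=10 (strike), consumes 1 roll
Frame 8 starts at roll index 10: rolls=2,8 (sum=10), consumes 2 rolls
Frame 9 starts at roll index 12: rolls=9,0 (sum=9), consumes 2 rolls
Frame 10 starts at roll index 14: 3 remaining rolls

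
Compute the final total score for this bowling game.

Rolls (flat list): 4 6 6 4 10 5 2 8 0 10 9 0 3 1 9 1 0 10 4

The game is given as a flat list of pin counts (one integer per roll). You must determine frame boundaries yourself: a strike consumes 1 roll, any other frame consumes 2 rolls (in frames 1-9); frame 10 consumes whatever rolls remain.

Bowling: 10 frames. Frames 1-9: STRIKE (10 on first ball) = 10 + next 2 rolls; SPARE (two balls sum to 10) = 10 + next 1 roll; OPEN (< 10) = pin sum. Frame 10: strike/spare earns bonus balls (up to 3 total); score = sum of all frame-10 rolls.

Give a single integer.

Answer: 124

Derivation:
Frame 1: SPARE (4+6=10). 10 + next roll (6) = 16. Cumulative: 16
Frame 2: SPARE (6+4=10). 10 + next roll (10) = 20. Cumulative: 36
Frame 3: STRIKE. 10 + next two rolls (5+2) = 17. Cumulative: 53
Frame 4: OPEN (5+2=7). Cumulative: 60
Frame 5: OPEN (8+0=8). Cumulative: 68
Frame 6: STRIKE. 10 + next two rolls (9+0) = 19. Cumulative: 87
Frame 7: OPEN (9+0=9). Cumulative: 96
Frame 8: OPEN (3+1=4). Cumulative: 100
Frame 9: SPARE (9+1=10). 10 + next roll (0) = 10. Cumulative: 110
Frame 10: SPARE. Sum of all frame-10 rolls (0+10+4) = 14. Cumulative: 124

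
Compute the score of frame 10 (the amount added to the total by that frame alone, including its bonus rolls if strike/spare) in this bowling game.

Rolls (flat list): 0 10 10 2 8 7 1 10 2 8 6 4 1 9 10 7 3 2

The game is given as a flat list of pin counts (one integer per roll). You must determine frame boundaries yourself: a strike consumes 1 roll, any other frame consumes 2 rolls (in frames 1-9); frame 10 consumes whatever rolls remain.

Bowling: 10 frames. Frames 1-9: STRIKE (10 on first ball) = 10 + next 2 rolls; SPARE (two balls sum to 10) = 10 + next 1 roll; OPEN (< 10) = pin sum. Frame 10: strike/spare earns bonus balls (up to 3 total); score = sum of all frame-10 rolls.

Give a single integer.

Answer: 12

Derivation:
Frame 1: SPARE (0+10=10). 10 + next roll (10) = 20. Cumulative: 20
Frame 2: STRIKE. 10 + next two rolls (2+8) = 20. Cumulative: 40
Frame 3: SPARE (2+8=10). 10 + next roll (7) = 17. Cumulative: 57
Frame 4: OPEN (7+1=8). Cumulative: 65
Frame 5: STRIKE. 10 + next two rolls (2+8) = 20. Cumulative: 85
Frame 6: SPARE (2+8=10). 10 + next roll (6) = 16. Cumulative: 101
Frame 7: SPARE (6+4=10). 10 + next roll (1) = 11. Cumulative: 112
Frame 8: SPARE (1+9=10). 10 + next roll (10) = 20. Cumulative: 132
Frame 9: STRIKE. 10 + next two rolls (7+3) = 20. Cumulative: 152
Frame 10: SPARE. Sum of all frame-10 rolls (7+3+2) = 12. Cumulative: 164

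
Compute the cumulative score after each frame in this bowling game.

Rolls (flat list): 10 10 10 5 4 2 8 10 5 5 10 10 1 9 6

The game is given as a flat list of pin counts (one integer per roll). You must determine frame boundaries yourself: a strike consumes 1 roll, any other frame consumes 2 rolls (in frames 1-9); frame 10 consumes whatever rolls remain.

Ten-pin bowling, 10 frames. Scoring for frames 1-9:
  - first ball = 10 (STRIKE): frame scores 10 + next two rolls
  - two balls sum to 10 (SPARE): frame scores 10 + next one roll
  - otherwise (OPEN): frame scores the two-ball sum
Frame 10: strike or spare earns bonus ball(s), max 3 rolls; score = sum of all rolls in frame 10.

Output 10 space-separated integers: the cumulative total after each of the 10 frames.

Answer: 30 55 74 83 103 123 143 164 184 200

Derivation:
Frame 1: STRIKE. 10 + next two rolls (10+10) = 30. Cumulative: 30
Frame 2: STRIKE. 10 + next two rolls (10+5) = 25. Cumulative: 55
Frame 3: STRIKE. 10 + next two rolls (5+4) = 19. Cumulative: 74
Frame 4: OPEN (5+4=9). Cumulative: 83
Frame 5: SPARE (2+8=10). 10 + next roll (10) = 20. Cumulative: 103
Frame 6: STRIKE. 10 + next two rolls (5+5) = 20. Cumulative: 123
Frame 7: SPARE (5+5=10). 10 + next roll (10) = 20. Cumulative: 143
Frame 8: STRIKE. 10 + next two rolls (10+1) = 21. Cumulative: 164
Frame 9: STRIKE. 10 + next two rolls (1+9) = 20. Cumulative: 184
Frame 10: SPARE. Sum of all frame-10 rolls (1+9+6) = 16. Cumulative: 200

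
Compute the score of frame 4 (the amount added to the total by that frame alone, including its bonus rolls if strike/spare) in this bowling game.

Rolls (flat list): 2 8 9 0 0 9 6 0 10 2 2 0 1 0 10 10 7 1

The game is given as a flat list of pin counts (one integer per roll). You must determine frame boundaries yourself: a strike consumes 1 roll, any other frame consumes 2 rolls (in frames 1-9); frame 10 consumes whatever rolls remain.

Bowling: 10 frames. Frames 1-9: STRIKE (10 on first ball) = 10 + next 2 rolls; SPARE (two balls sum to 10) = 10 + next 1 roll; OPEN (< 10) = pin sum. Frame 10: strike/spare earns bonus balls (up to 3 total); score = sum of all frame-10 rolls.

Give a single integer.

Frame 1: SPARE (2+8=10). 10 + next roll (9) = 19. Cumulative: 19
Frame 2: OPEN (9+0=9). Cumulative: 28
Frame 3: OPEN (0+9=9). Cumulative: 37
Frame 4: OPEN (6+0=6). Cumulative: 43
Frame 5: STRIKE. 10 + next two rolls (2+2) = 14. Cumulative: 57
Frame 6: OPEN (2+2=4). Cumulative: 61

Answer: 6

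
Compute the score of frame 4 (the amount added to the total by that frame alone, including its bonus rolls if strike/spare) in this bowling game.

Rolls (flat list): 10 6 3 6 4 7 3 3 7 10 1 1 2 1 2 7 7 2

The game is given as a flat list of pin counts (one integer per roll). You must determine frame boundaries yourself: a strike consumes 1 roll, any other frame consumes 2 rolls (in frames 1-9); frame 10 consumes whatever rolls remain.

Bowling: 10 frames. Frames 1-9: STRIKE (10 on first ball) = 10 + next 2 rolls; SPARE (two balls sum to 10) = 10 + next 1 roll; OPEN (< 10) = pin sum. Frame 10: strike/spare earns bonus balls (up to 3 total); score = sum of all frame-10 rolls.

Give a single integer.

Answer: 13

Derivation:
Frame 1: STRIKE. 10 + next two rolls (6+3) = 19. Cumulative: 19
Frame 2: OPEN (6+3=9). Cumulative: 28
Frame 3: SPARE (6+4=10). 10 + next roll (7) = 17. Cumulative: 45
Frame 4: SPARE (7+3=10). 10 + next roll (3) = 13. Cumulative: 58
Frame 5: SPARE (3+7=10). 10 + next roll (10) = 20. Cumulative: 78
Frame 6: STRIKE. 10 + next two rolls (1+1) = 12. Cumulative: 90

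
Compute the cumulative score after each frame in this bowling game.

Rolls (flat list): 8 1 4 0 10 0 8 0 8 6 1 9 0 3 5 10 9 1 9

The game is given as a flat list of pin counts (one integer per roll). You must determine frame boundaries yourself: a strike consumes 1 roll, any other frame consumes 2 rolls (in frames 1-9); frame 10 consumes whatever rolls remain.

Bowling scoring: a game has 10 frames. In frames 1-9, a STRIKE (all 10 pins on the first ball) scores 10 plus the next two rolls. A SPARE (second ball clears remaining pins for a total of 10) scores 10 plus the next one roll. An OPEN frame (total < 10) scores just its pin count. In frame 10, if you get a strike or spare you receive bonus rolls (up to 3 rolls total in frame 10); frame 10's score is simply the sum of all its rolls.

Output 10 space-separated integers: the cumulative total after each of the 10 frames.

Answer: 9 13 31 39 47 54 63 71 91 110

Derivation:
Frame 1: OPEN (8+1=9). Cumulative: 9
Frame 2: OPEN (4+0=4). Cumulative: 13
Frame 3: STRIKE. 10 + next two rolls (0+8) = 18. Cumulative: 31
Frame 4: OPEN (0+8=8). Cumulative: 39
Frame 5: OPEN (0+8=8). Cumulative: 47
Frame 6: OPEN (6+1=7). Cumulative: 54
Frame 7: OPEN (9+0=9). Cumulative: 63
Frame 8: OPEN (3+5=8). Cumulative: 71
Frame 9: STRIKE. 10 + next two rolls (9+1) = 20. Cumulative: 91
Frame 10: SPARE. Sum of all frame-10 rolls (9+1+9) = 19. Cumulative: 110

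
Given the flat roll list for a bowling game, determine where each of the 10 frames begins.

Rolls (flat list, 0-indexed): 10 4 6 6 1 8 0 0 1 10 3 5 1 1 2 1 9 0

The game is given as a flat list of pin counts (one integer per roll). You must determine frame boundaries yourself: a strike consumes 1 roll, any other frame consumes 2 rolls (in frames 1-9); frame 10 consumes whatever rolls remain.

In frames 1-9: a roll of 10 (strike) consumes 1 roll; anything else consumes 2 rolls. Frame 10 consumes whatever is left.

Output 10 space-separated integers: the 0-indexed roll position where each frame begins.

Frame 1 starts at roll index 0: roll=10 (strike), consumes 1 roll
Frame 2 starts at roll index 1: rolls=4,6 (sum=10), consumes 2 rolls
Frame 3 starts at roll index 3: rolls=6,1 (sum=7), consumes 2 rolls
Frame 4 starts at roll index 5: rolls=8,0 (sum=8), consumes 2 rolls
Frame 5 starts at roll index 7: rolls=0,1 (sum=1), consumes 2 rolls
Frame 6 starts at roll index 9: roll=10 (strike), consumes 1 roll
Frame 7 starts at roll index 10: rolls=3,5 (sum=8), consumes 2 rolls
Frame 8 starts at roll index 12: rolls=1,1 (sum=2), consumes 2 rolls
Frame 9 starts at roll index 14: rolls=2,1 (sum=3), consumes 2 rolls
Frame 10 starts at roll index 16: 2 remaining rolls

Answer: 0 1 3 5 7 9 10 12 14 16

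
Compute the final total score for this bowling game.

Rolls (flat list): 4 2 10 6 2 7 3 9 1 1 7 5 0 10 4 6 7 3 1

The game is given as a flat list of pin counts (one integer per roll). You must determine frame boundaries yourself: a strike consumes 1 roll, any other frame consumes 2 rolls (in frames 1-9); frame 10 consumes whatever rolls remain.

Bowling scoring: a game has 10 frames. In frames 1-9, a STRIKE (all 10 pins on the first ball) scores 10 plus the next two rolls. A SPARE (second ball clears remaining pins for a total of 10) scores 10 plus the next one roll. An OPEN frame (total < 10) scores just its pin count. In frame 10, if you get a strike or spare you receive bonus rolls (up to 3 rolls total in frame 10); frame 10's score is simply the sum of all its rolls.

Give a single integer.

Answer: 123

Derivation:
Frame 1: OPEN (4+2=6). Cumulative: 6
Frame 2: STRIKE. 10 + next two rolls (6+2) = 18. Cumulative: 24
Frame 3: OPEN (6+2=8). Cumulative: 32
Frame 4: SPARE (7+3=10). 10 + next roll (9) = 19. Cumulative: 51
Frame 5: SPARE (9+1=10). 10 + next roll (1) = 11. Cumulative: 62
Frame 6: OPEN (1+7=8). Cumulative: 70
Frame 7: OPEN (5+0=5). Cumulative: 75
Frame 8: STRIKE. 10 + next two rolls (4+6) = 20. Cumulative: 95
Frame 9: SPARE (4+6=10). 10 + next roll (7) = 17. Cumulative: 112
Frame 10: SPARE. Sum of all frame-10 rolls (7+3+1) = 11. Cumulative: 123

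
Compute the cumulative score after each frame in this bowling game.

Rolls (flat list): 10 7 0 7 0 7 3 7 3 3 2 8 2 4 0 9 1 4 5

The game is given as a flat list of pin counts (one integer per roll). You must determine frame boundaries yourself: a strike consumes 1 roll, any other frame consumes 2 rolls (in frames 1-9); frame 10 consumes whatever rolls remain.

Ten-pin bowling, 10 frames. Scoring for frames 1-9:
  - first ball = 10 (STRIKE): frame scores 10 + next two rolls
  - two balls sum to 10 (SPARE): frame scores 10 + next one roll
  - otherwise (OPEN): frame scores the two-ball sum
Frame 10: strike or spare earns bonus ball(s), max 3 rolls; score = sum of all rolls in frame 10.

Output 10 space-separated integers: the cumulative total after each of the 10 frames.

Answer: 17 24 31 48 61 66 80 84 98 107

Derivation:
Frame 1: STRIKE. 10 + next two rolls (7+0) = 17. Cumulative: 17
Frame 2: OPEN (7+0=7). Cumulative: 24
Frame 3: OPEN (7+0=7). Cumulative: 31
Frame 4: SPARE (7+3=10). 10 + next roll (7) = 17. Cumulative: 48
Frame 5: SPARE (7+3=10). 10 + next roll (3) = 13. Cumulative: 61
Frame 6: OPEN (3+2=5). Cumulative: 66
Frame 7: SPARE (8+2=10). 10 + next roll (4) = 14. Cumulative: 80
Frame 8: OPEN (4+0=4). Cumulative: 84
Frame 9: SPARE (9+1=10). 10 + next roll (4) = 14. Cumulative: 98
Frame 10: OPEN. Sum of all frame-10 rolls (4+5) = 9. Cumulative: 107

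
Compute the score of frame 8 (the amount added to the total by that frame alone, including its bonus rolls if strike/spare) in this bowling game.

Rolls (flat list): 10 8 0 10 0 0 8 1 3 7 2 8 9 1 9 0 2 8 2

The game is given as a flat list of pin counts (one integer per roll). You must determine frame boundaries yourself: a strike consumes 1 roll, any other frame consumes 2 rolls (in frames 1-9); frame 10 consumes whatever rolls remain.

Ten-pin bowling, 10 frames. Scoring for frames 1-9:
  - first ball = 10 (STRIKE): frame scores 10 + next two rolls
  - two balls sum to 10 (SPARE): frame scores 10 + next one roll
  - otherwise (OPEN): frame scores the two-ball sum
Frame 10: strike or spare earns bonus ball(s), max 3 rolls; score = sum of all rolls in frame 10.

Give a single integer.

Answer: 19

Derivation:
Frame 1: STRIKE. 10 + next two rolls (8+0) = 18. Cumulative: 18
Frame 2: OPEN (8+0=8). Cumulative: 26
Frame 3: STRIKE. 10 + next two rolls (0+0) = 10. Cumulative: 36
Frame 4: OPEN (0+0=0). Cumulative: 36
Frame 5: OPEN (8+1=9). Cumulative: 45
Frame 6: SPARE (3+7=10). 10 + next roll (2) = 12. Cumulative: 57
Frame 7: SPARE (2+8=10). 10 + next roll (9) = 19. Cumulative: 76
Frame 8: SPARE (9+1=10). 10 + next roll (9) = 19. Cumulative: 95
Frame 9: OPEN (9+0=9). Cumulative: 104
Frame 10: SPARE. Sum of all frame-10 rolls (2+8+2) = 12. Cumulative: 116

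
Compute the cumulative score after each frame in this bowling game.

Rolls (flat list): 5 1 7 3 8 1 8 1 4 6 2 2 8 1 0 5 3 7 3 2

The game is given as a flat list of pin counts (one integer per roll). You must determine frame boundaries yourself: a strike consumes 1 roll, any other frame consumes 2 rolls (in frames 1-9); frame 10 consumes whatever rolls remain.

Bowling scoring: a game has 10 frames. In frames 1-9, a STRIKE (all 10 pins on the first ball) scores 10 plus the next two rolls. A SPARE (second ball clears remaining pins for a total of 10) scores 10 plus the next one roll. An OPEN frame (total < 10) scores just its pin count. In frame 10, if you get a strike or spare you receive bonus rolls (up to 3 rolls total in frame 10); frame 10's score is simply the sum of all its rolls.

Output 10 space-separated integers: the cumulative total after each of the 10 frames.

Frame 1: OPEN (5+1=6). Cumulative: 6
Frame 2: SPARE (7+3=10). 10 + next roll (8) = 18. Cumulative: 24
Frame 3: OPEN (8+1=9). Cumulative: 33
Frame 4: OPEN (8+1=9). Cumulative: 42
Frame 5: SPARE (4+6=10). 10 + next roll (2) = 12. Cumulative: 54
Frame 6: OPEN (2+2=4). Cumulative: 58
Frame 7: OPEN (8+1=9). Cumulative: 67
Frame 8: OPEN (0+5=5). Cumulative: 72
Frame 9: SPARE (3+7=10). 10 + next roll (3) = 13. Cumulative: 85
Frame 10: OPEN. Sum of all frame-10 rolls (3+2) = 5. Cumulative: 90

Answer: 6 24 33 42 54 58 67 72 85 90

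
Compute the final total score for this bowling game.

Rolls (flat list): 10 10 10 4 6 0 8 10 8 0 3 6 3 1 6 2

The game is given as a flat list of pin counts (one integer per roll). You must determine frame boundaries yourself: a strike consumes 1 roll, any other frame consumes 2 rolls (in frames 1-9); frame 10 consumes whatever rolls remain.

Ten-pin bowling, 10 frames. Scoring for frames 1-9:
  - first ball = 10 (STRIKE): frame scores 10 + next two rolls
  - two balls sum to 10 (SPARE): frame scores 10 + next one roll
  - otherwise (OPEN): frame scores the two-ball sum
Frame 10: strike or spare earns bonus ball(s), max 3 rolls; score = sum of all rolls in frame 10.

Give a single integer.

Frame 1: STRIKE. 10 + next two rolls (10+10) = 30. Cumulative: 30
Frame 2: STRIKE. 10 + next two rolls (10+4) = 24. Cumulative: 54
Frame 3: STRIKE. 10 + next two rolls (4+6) = 20. Cumulative: 74
Frame 4: SPARE (4+6=10). 10 + next roll (0) = 10. Cumulative: 84
Frame 5: OPEN (0+8=8). Cumulative: 92
Frame 6: STRIKE. 10 + next two rolls (8+0) = 18. Cumulative: 110
Frame 7: OPEN (8+0=8). Cumulative: 118
Frame 8: OPEN (3+6=9). Cumulative: 127
Frame 9: OPEN (3+1=4). Cumulative: 131
Frame 10: OPEN. Sum of all frame-10 rolls (6+2) = 8. Cumulative: 139

Answer: 139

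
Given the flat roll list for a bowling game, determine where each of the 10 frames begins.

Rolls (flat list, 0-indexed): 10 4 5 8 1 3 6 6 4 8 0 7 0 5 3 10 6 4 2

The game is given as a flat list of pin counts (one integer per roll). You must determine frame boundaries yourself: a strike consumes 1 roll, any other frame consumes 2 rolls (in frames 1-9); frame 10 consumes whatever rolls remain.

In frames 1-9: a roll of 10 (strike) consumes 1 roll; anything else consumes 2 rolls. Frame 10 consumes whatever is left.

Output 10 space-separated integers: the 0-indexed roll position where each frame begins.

Answer: 0 1 3 5 7 9 11 13 15 16

Derivation:
Frame 1 starts at roll index 0: roll=10 (strike), consumes 1 roll
Frame 2 starts at roll index 1: rolls=4,5 (sum=9), consumes 2 rolls
Frame 3 starts at roll index 3: rolls=8,1 (sum=9), consumes 2 rolls
Frame 4 starts at roll index 5: rolls=3,6 (sum=9), consumes 2 rolls
Frame 5 starts at roll index 7: rolls=6,4 (sum=10), consumes 2 rolls
Frame 6 starts at roll index 9: rolls=8,0 (sum=8), consumes 2 rolls
Frame 7 starts at roll index 11: rolls=7,0 (sum=7), consumes 2 rolls
Frame 8 starts at roll index 13: rolls=5,3 (sum=8), consumes 2 rolls
Frame 9 starts at roll index 15: roll=10 (strike), consumes 1 roll
Frame 10 starts at roll index 16: 3 remaining rolls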